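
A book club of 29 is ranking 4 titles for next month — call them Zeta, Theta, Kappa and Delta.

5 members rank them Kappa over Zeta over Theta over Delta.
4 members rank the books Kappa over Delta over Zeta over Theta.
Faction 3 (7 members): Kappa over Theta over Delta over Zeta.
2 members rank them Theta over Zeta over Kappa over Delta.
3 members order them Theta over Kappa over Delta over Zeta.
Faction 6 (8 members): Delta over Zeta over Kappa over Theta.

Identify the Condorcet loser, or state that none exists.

Pairwise majorities:
Zeta vs Theta: Zeta, 17–12.
Zeta vs Kappa: Kappa wins 19–10.
Zeta vs Delta: Zeta preferred on 5+2 = 7 ballots; Delta wins 22–7.
Theta vs Kappa: Theta preferred on 2+3 = 5 ballots; Kappa wins 24–5.
Theta vs Delta: Theta is ranked higher on 5+7+2+3 = 17 ballots, Delta on 12. Theta wins 17–12.
Kappa vs Delta: Kappa is ranked higher on 5+4+7+2+3 = 21 ballots, Delta on 8. Kappa wins 21–8.
No book is winless: Zeta beats Theta; Theta beats Delta; Kappa beats Zeta; Delta beats Zeta. There is no Condorcet loser.

none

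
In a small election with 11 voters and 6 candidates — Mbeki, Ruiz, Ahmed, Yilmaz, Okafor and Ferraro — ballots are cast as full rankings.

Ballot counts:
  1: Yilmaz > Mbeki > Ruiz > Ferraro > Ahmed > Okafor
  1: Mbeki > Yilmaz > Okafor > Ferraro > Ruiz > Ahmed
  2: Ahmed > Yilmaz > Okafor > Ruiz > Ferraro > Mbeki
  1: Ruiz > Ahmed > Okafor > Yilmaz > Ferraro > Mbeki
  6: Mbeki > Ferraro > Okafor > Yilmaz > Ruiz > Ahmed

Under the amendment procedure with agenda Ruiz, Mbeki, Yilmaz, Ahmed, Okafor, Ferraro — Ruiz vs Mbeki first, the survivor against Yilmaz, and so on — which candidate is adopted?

Round 1: Ruiz vs Mbeki — 3–8, Mbeki advances.
Round 2: Mbeki vs Yilmaz — 7–4, Mbeki advances.
Round 3: Mbeki vs Ahmed — 8–3, Mbeki advances.
Round 4: Mbeki vs Okafor — 8–3, Mbeki advances.
Round 5: Mbeki vs Ferraro — 8–3, Mbeki advances.
Mbeki survives the agenda.

Mbeki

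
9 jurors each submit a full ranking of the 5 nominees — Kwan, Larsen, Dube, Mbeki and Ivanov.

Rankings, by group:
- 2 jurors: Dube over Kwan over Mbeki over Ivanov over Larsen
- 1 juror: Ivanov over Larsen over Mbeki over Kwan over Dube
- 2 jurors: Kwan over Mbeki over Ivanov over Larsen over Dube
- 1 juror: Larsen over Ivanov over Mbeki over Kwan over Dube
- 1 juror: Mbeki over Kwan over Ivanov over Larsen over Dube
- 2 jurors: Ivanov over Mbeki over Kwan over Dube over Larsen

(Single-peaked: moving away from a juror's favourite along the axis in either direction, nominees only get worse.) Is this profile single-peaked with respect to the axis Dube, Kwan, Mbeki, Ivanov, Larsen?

yes

Axis positions: Dube=1, Kwan=2, Mbeki=3, Ivanov=4, Larsen=5.
Group 1 (peak Dube at position 1): ranking walks positions 1-2-3-4-5, expanding outward from the peak — single-peaked.
Group 2 (peak Ivanov at position 4): ranking walks positions 4-5-3-2-1, expanding outward from the peak — single-peaked.
Group 3 (peak Kwan at position 2): ranking walks positions 2-3-4-5-1, expanding outward from the peak — single-peaked.
Group 4 (peak Larsen at position 5): ranking walks positions 5-4-3-2-1, expanding outward from the peak — single-peaked.
Group 5 (peak Mbeki at position 3): ranking walks positions 3-2-4-5-1, expanding outward from the peak — single-peaked.
Group 6 (peak Ivanov at position 4): ranking walks positions 4-3-2-1-5, expanding outward from the peak — single-peaked.
Every ranking is single-peaked on this axis.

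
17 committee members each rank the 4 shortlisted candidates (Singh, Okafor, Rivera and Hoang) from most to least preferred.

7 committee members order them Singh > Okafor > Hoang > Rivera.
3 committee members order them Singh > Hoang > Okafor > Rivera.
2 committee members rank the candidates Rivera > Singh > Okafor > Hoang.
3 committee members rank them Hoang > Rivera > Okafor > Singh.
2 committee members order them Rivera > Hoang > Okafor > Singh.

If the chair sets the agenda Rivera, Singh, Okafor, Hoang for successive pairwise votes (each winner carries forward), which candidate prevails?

Singh

Round 1: Rivera vs Singh — 7–10, Singh advances.
Round 2: Singh vs Okafor — 12–5, Singh advances.
Round 3: Singh vs Hoang — 12–5, Singh advances.
Singh survives the agenda.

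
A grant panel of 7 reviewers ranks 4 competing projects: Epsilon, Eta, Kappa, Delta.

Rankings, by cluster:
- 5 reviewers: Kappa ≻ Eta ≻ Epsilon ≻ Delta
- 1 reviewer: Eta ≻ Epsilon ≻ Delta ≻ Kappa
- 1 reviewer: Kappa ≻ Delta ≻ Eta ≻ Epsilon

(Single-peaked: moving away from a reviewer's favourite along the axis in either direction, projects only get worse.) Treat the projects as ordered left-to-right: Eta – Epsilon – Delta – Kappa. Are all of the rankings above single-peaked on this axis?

no

Axis positions: Eta=1, Epsilon=2, Delta=3, Kappa=4.
Cluster 1: ranking walks positions 4-1-2-3; Eta is ranked above Delta even though Delta lies between Eta and the peak Kappa on the axis — preferences dip and rise again. Not single-peaked.
Cluster 2 (peak Eta at position 1): ranking walks positions 1-2-3-4, expanding outward from the peak — single-peaked.
Cluster 3: ranking walks positions 4-3-1-2; Eta is ranked above Epsilon even though Epsilon lies between Eta and the peak Kappa on the axis — preferences dip and rise again. Not single-peaked.
Cluster 1 violates single-peakedness, so the profile is not single-peaked on this axis.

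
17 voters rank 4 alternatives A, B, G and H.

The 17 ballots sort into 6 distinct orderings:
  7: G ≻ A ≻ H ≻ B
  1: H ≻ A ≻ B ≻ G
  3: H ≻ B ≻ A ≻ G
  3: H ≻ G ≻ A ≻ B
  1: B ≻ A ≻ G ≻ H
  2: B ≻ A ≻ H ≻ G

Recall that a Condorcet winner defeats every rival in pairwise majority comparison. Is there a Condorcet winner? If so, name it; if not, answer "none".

Check each pair by majority over 17 ballots:
A–B: A 11–6.
A–G: G 10–7.
A–H: A 10–7.
B vs G: G wins 10–7.
B vs H: H, 14–3.
G vs H: H wins 9–8.
No alternative is unbeaten: A loses to G; B loses to A; G loses to H; H loses to A. In particular A > H > G > A is a majority cycle — no Condorcet winner exists.

none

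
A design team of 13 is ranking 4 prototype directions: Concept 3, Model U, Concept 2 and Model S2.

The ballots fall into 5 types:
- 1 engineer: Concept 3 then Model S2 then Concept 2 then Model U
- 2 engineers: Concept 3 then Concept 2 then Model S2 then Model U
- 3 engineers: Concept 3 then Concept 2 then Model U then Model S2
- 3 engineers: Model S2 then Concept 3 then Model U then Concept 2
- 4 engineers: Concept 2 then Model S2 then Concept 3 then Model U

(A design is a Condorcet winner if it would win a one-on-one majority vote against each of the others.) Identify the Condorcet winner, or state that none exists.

none

Pairwise majorities:
Concept 3 vs Model U: Concept 3, 13–0.
Concept 3 vs Concept 2: Concept 3, 9–4.
Concept 3 vs Model S2: Model S2, 7–6.
Model U–Concept 2: Concept 2 10–3.
Model U–Model S2: Model S2 10–3.
Concept 2 vs Model S2: Concept 2 wins 9–4.
No design is unbeaten: Concept 3 loses to Model S2; Model U loses to Concept 3; Concept 2 loses to Concept 3; Model S2 loses to Concept 2. In particular Concept 3 → Concept 2 → Model S2 → Concept 3 is a majority cycle — no Condorcet winner exists.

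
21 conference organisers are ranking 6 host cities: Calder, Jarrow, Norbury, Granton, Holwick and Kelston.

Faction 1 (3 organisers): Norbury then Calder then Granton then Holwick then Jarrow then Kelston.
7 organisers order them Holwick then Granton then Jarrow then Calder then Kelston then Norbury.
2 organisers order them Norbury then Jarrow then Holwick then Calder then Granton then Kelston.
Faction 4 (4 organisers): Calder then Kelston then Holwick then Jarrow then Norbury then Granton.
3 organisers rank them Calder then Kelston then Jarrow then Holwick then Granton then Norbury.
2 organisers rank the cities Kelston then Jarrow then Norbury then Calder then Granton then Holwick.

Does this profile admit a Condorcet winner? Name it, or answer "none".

Head-to-head results (21 organisers):
Calder vs Jarrow: Jarrow, 11–10.
Calder–Norbury: Calder 14–7.
Calder vs Granton: Calder wins 14–7.
Calder–Holwick: Calder 12–9.
Calder vs Kelston: Calder, 19–2.
Jarrow vs Norbury: Jarrow wins 16–5.
Jarrow–Granton: Jarrow 11–10.
Jarrow vs Holwick: Holwick, 14–7.
Jarrow vs Kelston: Jarrow, 12–9.
Norbury vs Granton: Norbury, 11–10.
Norbury vs Holwick: Holwick wins 14–7.
Norbury–Kelston: Kelston 16–5.
Granton vs Holwick: Holwick, 16–5.
Granton vs Kelston: Granton, 12–9.
Holwick–Kelston: Holwick 12–9.
Each city drops at least one matchup (Calder loses to Jarrow; Jarrow loses to Holwick; Norbury loses to Calder; Granton loses to Calder; Holwick loses to Calder; Kelston loses to Calder); the cycle Calder beats Holwick beats Jarrow beats Calder rules out a Condorcet winner.

none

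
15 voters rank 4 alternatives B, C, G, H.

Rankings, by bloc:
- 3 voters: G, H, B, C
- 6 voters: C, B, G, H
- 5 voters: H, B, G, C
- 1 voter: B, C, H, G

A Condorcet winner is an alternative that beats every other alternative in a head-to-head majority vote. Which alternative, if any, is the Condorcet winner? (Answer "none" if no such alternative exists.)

Head-to-head results (15 voters):
B vs C: 9 to 6, B.
B vs G: B is ranked higher on 6+5+1 = 12 ballots, G on 3. B wins 12–3.
B vs H: 7 to 8, H.
C vs G: C is ranked higher on 6+1 = 7 ballots, G on 8. G wins 8–7.
C vs H: C preferred on 6+1 = 7 ballots; H wins 8–7.
G vs H: 3+6 = 9 for G, 6 for H — G by 9–6.
Every alternative loses at least once (B loses to H; C loses to B; G loses to B; H loses to G). The majority relation contains the cycle B beats G beats H beats B, so there is no Condorcet winner.

none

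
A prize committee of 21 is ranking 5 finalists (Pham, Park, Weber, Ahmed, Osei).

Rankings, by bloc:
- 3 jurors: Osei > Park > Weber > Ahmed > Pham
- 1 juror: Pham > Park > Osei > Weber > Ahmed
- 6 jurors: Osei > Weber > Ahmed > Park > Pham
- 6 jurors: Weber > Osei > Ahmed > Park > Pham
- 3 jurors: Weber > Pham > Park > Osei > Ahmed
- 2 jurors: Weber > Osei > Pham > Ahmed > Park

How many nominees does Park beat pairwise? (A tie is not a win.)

1

Park against each rival (21 jurors):
Park vs Pham: Park is ranked higher on 3+6+6 = 15 ballots, Pham on 6. Park wins 15–6.
Park vs Weber: 3+1 = 4 for Park, 17 for Weber — Weber by 17–4.
Park–Ahmed: Ahmed 14–7.
Park vs Osei: Park is ranked higher on 1+3 = 4 ballots, Osei on 17. Osei wins 17–4.
Park beats Pham; loses to Weber, Ahmed, Osei — 1 pairwise win.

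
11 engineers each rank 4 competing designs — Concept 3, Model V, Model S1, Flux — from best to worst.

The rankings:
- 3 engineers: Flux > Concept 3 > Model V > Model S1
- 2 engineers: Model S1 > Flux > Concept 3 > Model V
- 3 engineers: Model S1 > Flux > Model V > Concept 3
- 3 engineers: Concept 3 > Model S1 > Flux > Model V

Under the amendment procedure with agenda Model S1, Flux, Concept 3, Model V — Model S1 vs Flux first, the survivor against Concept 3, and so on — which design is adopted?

Round 1: Model S1 vs Flux — 8–3, Model S1 advances.
Round 2: Model S1 vs Concept 3 — 5–6, Concept 3 advances.
Round 3: Concept 3 vs Model V — 8–3, Concept 3 advances.
Concept 3 survives the agenda.

Concept 3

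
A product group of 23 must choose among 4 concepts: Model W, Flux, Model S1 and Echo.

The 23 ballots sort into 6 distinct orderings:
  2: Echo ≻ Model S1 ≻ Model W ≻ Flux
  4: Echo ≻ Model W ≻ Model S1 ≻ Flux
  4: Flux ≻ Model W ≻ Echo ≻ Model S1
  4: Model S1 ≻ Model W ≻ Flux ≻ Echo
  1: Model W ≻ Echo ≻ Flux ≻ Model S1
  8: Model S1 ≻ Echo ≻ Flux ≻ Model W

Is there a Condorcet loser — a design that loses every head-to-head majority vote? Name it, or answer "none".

Pairwise majorities:
Model W vs Flux: Model W is ranked higher on 2+4+4+1 = 11 ballots, Flux on 12. Flux wins 12–11.
Model W vs Model S1: Model W is ranked higher on 4+4+1 = 9 ballots, Model S1 on 14. Model S1 wins 14–9.
Model W vs Echo: Model W preferred on 4+4+1 = 9 ballots; Echo wins 14–9.
Flux vs Model S1: Model S1, 18–5.
Flux vs Echo: Flux preferred on 4+4 = 8 ballots; Echo wins 15–8.
Model S1–Echo: Model S1 12–11.
Only Model W has no wins; Model W is the Condorcet loser.

Model W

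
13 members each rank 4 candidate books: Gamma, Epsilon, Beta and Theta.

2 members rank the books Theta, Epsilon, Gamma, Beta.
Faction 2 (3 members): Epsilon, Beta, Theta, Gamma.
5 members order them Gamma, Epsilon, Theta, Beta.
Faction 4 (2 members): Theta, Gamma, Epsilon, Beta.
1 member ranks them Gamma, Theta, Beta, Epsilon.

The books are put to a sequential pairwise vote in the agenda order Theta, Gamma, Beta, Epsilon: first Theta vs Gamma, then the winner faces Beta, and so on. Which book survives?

Epsilon

Round 1: Theta vs Gamma — 7–6, Theta advances.
Round 2: Theta vs Beta — 10–3, Theta advances.
Round 3: Theta vs Epsilon — 5–8, Epsilon advances.
The agenda winner is Epsilon.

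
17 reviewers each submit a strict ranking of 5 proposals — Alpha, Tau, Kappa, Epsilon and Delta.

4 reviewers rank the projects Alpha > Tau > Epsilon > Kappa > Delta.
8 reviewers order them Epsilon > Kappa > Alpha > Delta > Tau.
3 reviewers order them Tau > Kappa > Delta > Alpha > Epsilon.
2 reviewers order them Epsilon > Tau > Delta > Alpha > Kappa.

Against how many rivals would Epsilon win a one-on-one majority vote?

Epsilon against each rival (17 reviewers):
Epsilon vs Alpha: 8+2 = 10 for Epsilon, 7 for Alpha — Epsilon by 10–7.
Epsilon vs Tau: 10 to 7, Epsilon.
Epsilon vs Kappa: Epsilon preferred on 4+8+2 = 14 ballots; Epsilon wins 14–3.
Epsilon vs Delta: Epsilon, 14–3.
Epsilon beats Alpha, Tau, Kappa, Delta — 4 pairwise wins.

4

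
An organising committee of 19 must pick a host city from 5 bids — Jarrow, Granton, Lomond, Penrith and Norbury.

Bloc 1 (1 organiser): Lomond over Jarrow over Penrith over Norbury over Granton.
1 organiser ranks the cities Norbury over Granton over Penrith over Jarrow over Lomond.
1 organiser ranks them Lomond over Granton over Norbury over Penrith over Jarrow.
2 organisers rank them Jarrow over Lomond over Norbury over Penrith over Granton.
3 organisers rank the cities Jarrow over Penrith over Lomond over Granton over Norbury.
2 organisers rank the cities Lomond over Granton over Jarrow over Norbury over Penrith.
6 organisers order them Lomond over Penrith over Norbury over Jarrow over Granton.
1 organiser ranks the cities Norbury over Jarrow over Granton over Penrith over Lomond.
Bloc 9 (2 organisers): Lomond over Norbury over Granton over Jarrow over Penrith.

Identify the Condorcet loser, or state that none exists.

Granton

Head-to-head results (19 organisers):
Jarrow vs Granton: Jarrow wins 13–6.
Jarrow vs Lomond: Lomond wins 12–7.
Jarrow vs Penrith: Jarrow is ranked higher on 1+2+3+2+1+2 = 11 ballots, Penrith on 8. Jarrow wins 11–8.
Jarrow vs Norbury: Norbury wins 11–8.
Granton–Lomond: Lomond 17–2.
Granton vs Penrith: Granton preferred on 1+1+2+1+2 = 7 ballots; Penrith wins 12–7.
Granton vs Norbury: 1+3+2 = 6 for Granton, 13 for Norbury — Norbury by 13–6.
Lomond vs Penrith: 1+1+2+2+6+2 = 14 for Lomond, 5 for Penrith — Lomond by 14–5.
Lomond vs Norbury: 17 to 2, Lomond.
Penrith–Norbury: Penrith 10–9.
Granton is beaten in every head-to-head and is the Condorcet loser.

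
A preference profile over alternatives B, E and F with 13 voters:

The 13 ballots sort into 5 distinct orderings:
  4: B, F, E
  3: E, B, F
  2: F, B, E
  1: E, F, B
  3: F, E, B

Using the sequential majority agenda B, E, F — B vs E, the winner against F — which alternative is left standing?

Round 1: B vs E — 6–7, E advances.
Round 2: E vs F — 4–9, F advances.
The agenda winner is F.

F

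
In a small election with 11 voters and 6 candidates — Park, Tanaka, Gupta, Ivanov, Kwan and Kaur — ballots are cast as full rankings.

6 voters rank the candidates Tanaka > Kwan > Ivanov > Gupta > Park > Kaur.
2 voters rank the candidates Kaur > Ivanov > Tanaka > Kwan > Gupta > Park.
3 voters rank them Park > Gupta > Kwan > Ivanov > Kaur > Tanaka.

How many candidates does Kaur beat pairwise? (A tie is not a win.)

Kaur against each rival (11 voters):
Kaur vs Park: Park, 9–2.
Kaur vs Tanaka: Tanaka wins 6–5.
Kaur vs Gupta: 2 for Kaur, 9 for Gupta — Gupta by 9–2.
Kaur vs Ivanov: 2 for Kaur, 9 for Ivanov — Ivanov by 9–2.
Kaur vs Kwan: Kwan wins 9–2.
Kaur beats no one; loses to Park, Tanaka, Gupta, Ivanov, Kwan — 0 pairwise wins.

0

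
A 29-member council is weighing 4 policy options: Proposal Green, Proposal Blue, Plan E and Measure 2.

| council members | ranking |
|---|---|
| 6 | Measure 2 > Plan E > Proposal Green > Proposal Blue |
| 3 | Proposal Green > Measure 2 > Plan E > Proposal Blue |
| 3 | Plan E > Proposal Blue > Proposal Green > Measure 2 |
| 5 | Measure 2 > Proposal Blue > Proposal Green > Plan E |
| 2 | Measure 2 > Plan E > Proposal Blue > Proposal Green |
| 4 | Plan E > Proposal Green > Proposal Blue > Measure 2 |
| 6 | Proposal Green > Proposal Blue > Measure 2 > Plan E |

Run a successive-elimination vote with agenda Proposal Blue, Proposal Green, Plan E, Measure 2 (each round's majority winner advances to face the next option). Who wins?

Measure 2

Round 1: Proposal Blue vs Proposal Green — 10–19, Proposal Green advances.
Round 2: Proposal Green vs Plan E — 14–15, Plan E advances.
Round 3: Plan E vs Measure 2 — 7–22, Measure 2 advances.
Measure 2 survives the agenda.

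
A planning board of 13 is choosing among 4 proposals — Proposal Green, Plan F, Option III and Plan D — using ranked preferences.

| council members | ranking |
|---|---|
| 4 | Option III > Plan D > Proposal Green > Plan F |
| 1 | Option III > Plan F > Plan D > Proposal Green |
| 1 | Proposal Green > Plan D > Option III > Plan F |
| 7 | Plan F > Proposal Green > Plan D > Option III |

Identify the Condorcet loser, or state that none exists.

Option III

Head-to-head results (13 council members):
Proposal Green vs Plan F: Plan F, 8–5.
Proposal Green–Option III: Proposal Green 8–5.
Proposal Green vs Plan D: Proposal Green preferred on 1+7 = 8 ballots; Proposal Green wins 8–5.
Plan F vs Option III: 7 to 6, Plan F.
Plan F vs Plan D: Plan F preferred on 1+7 = 8 ballots; Plan F wins 8–5.
Option III vs Plan D: Option III is ranked higher on 4+1 = 5 ballots, Plan D on 8. Plan D wins 8–5.
Option III is beaten in every head-to-head and is the Condorcet loser.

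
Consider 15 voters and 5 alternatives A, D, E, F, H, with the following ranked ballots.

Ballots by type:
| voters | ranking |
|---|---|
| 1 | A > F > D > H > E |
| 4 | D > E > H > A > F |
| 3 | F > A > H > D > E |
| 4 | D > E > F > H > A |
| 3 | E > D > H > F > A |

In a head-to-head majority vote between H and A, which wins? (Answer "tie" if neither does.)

Ballots ranking H above A: 4 + 4 + 3 = 11.
Ballots ranking A above H: 15 − 11 = 4.
H wins the head-to-head 11–4.

H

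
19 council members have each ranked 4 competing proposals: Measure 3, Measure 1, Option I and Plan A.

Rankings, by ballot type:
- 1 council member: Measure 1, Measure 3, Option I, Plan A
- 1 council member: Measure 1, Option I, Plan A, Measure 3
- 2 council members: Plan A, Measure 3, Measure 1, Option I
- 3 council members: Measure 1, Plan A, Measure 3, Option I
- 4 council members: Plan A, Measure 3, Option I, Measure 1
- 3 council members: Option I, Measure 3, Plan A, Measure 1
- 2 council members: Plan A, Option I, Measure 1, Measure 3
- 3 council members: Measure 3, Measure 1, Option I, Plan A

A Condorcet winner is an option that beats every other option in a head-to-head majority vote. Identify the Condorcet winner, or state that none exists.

Plan A

Check each pair by majority over 19 ballots:
Measure 3 vs Measure 1: Measure 3, 12–7.
Measure 3 vs Option I: 13 to 6, Measure 3.
Measure 3 vs Plan A: Plan A, 12–7.
Measure 1 vs Option I: Measure 1 wins 10–9.
Measure 1 vs Plan A: 1+1+3+3 = 8 for Measure 1, 11 for Plan A — Plan A by 11–8.
Option I vs Plan A: Plan A, 11–8.
Plan A wins every pairwise contest, so Plan A is the Condorcet winner.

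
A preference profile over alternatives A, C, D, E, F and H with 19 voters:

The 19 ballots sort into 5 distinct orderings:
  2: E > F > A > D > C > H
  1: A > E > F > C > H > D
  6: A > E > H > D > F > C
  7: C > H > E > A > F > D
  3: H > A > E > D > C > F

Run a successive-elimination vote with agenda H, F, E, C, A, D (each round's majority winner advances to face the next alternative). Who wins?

Round 1: H vs F — 16–3, H advances.
Round 2: H vs E — 10–9, H advances.
Round 3: H vs C — 9–10, C advances.
Round 4: C vs A — 7–12, A advances.
Round 5: A vs D — 19–0, A advances.
A survives the agenda.

A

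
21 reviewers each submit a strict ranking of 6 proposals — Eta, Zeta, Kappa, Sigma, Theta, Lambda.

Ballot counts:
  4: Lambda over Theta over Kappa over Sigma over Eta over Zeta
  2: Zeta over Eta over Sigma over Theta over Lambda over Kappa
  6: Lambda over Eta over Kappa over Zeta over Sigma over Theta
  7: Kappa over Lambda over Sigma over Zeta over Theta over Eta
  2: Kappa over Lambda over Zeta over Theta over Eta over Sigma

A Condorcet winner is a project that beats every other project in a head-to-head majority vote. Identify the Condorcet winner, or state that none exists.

Lambda

Head-to-head results (21 reviewers):
Eta–Zeta: Zeta 11–10.
Eta vs Kappa: Kappa wins 13–8.
Eta–Sigma: Sigma 11–10.
Eta–Theta: Theta 13–8.
Eta–Lambda: Lambda 19–2.
Zeta–Kappa: Kappa 19–2.
Zeta vs Sigma: Sigma, 11–10.
Zeta–Theta: Zeta 17–4.
Zeta vs Lambda: Lambda, 19–2.
Kappa–Sigma: Kappa 19–2.
Kappa vs Theta: Kappa, 15–6.
Kappa–Lambda: Lambda 12–9.
Sigma vs Theta: Sigma, 15–6.
Sigma vs Lambda: Lambda, 19–2.
Theta vs Lambda: Lambda wins 19–2.
Lambda wins every pairwise contest, so Lambda is the Condorcet winner.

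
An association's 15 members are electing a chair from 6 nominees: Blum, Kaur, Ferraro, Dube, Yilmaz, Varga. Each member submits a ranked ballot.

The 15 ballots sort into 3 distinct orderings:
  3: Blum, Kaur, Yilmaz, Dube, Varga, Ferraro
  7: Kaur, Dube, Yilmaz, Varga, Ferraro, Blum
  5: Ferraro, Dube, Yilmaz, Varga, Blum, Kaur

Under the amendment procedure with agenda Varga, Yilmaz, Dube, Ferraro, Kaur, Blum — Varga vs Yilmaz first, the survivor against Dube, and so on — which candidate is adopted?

Blum

Round 1: Varga vs Yilmaz — 0–15, Yilmaz advances.
Round 2: Yilmaz vs Dube — 3–12, Dube advances.
Round 3: Dube vs Ferraro — 10–5, Dube advances.
Round 4: Dube vs Kaur — 5–10, Kaur advances.
Round 5: Kaur vs Blum — 7–8, Blum advances.
The agenda winner is Blum.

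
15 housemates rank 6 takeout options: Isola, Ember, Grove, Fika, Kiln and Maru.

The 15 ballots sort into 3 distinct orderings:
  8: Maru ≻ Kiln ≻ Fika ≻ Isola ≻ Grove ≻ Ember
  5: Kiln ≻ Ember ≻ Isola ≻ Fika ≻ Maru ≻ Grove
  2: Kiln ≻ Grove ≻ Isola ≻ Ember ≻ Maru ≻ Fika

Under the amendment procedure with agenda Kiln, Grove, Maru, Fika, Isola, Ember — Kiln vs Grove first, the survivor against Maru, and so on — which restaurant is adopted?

Maru

Round 1: Kiln vs Grove — 15–0, Kiln advances.
Round 2: Kiln vs Maru — 7–8, Maru advances.
Round 3: Maru vs Fika — 10–5, Maru advances.
Round 4: Maru vs Isola — 8–7, Maru advances.
Round 5: Maru vs Ember — 8–7, Maru advances.
Maru survives the agenda.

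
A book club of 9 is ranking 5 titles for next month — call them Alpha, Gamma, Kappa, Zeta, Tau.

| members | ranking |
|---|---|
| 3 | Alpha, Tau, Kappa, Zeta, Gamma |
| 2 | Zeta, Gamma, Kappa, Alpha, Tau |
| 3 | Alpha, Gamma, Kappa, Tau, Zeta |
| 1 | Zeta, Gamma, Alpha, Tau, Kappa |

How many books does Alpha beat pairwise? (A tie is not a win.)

Alpha against each rival (9 members):
Alpha vs Gamma: Alpha wins 6–3.
Alpha vs Kappa: Alpha is ranked higher on 3+3+1 = 7 ballots, Kappa on 2. Alpha wins 7–2.
Alpha–Zeta: Alpha 6–3.
Alpha vs Tau: Alpha, 9–0.
Alpha beats Gamma, Kappa, Zeta, Tau — 4 pairwise wins.

4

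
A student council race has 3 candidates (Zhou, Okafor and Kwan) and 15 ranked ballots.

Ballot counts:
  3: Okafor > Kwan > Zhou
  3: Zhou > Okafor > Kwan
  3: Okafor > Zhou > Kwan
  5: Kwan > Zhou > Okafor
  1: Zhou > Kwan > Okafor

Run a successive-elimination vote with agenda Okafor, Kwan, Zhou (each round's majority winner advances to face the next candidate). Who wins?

Zhou

Round 1: Okafor vs Kwan — 9–6, Okafor advances.
Round 2: Okafor vs Zhou — 6–9, Zhou advances.
The agenda winner is Zhou.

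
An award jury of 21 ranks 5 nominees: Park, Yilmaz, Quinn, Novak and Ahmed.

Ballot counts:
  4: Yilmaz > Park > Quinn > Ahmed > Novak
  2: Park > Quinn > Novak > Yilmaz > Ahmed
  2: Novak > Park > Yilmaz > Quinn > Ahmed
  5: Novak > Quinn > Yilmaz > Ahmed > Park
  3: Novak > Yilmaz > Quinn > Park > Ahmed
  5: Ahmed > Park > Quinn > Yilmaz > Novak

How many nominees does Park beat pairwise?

Park against each rival (21 jurors):
Park–Yilmaz: Yilmaz 12–9.
Park–Quinn: Park 13–8.
Park–Novak: Park 11–10.
Park–Ahmed: Park 11–10.
Park beats Quinn, Novak, Ahmed; loses to Yilmaz — 3 pairwise wins.

3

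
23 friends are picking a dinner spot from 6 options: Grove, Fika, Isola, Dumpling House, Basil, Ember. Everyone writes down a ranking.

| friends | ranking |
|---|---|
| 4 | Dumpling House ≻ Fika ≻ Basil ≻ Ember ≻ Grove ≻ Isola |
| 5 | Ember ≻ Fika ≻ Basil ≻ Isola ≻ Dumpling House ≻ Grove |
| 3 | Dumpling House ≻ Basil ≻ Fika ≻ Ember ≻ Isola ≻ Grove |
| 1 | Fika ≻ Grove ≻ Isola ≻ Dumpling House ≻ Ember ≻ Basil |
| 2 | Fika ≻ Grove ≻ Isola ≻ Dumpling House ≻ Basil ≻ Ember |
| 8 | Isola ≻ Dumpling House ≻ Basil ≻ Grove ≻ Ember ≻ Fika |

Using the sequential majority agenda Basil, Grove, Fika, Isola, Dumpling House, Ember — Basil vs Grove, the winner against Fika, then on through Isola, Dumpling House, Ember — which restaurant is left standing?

Dumpling House

Round 1: Basil vs Grove — 20–3, Basil advances.
Round 2: Basil vs Fika — 11–12, Fika advances.
Round 3: Fika vs Isola — 15–8, Fika advances.
Round 4: Fika vs Dumpling House — 8–15, Dumpling House advances.
Round 5: Dumpling House vs Ember — 18–5, Dumpling House advances.
Dumpling House survives the agenda.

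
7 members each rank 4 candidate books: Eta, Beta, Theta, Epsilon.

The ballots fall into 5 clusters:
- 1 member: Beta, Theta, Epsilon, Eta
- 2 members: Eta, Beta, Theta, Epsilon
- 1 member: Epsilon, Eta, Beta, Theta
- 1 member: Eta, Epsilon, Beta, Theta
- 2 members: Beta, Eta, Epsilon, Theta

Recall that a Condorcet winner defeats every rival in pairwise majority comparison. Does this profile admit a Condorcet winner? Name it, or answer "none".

Eta

Pairwise majorities:
Eta vs Beta: Eta is ranked higher on 2+1+1 = 4 ballots, Beta on 3. Eta wins 4–3.
Eta vs Theta: Eta is ranked higher on 2+1+1+2 = 6 ballots, Theta on 1. Eta wins 6–1.
Eta vs Epsilon: Eta preferred on 2+1+2 = 5 ballots; Eta wins 5–2.
Beta vs Theta: 7 to 0, Beta.
Beta vs Epsilon: 1+2+2 = 5 for Beta, 2 for Epsilon — Beta by 5–2.
Theta vs Epsilon: 1+2 = 3 for Theta, 4 for Epsilon — Epsilon by 4–3.
Eta beats each of Beta, Theta, Epsilon — Eta is the Condorcet winner.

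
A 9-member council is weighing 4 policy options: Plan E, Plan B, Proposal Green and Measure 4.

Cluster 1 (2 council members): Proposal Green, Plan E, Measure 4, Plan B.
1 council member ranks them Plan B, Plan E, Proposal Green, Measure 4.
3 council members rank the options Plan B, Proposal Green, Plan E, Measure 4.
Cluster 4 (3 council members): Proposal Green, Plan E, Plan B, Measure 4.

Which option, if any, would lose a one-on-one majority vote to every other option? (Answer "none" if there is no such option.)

Measure 4

Pairwise majorities:
Plan E–Plan B: Plan E 5–4.
Plan E vs Proposal Green: Proposal Green, 8–1.
Plan E vs Measure 4: Plan E wins 9–0.
Plan B vs Proposal Green: Proposal Green, 5–4.
Plan B vs Measure 4: Plan B, 7–2.
Proposal Green vs Measure 4: Proposal Green wins 9–0.
Measure 4 is beaten in every head-to-head and is the Condorcet loser.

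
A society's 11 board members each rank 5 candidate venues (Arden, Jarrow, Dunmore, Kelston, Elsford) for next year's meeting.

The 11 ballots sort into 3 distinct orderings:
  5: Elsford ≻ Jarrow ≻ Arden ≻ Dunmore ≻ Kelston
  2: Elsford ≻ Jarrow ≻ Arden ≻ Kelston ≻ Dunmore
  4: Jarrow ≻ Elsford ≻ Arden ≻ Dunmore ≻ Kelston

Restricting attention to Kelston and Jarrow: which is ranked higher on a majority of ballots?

No ballot ranks Kelston above Jarrow: 0.
Ballots ranking Jarrow above Kelston: 11 − 0 = 11.
Jarrow wins the head-to-head 11–0.

Jarrow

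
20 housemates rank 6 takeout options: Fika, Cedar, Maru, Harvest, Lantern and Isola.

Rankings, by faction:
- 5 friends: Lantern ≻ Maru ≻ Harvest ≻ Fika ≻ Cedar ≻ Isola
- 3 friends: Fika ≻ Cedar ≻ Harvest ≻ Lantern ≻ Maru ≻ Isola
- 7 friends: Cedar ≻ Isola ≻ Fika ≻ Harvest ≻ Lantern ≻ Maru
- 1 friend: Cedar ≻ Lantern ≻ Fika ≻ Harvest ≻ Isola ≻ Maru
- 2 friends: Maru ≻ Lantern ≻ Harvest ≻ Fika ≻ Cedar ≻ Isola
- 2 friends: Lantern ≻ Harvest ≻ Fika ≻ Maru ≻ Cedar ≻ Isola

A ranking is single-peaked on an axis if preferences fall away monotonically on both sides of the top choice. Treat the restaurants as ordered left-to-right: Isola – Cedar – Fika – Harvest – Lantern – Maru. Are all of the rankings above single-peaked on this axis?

no

Axis positions: Isola=1, Cedar=2, Fika=3, Harvest=4, Lantern=5, Maru=6.
Faction 1 (peak Lantern at position 5): ranking walks positions 5-6-4-3-2-1, expanding outward from the peak — single-peaked.
Faction 2 (peak Fika at position 3): ranking walks positions 3-2-4-5-6-1, expanding outward from the peak — single-peaked.
Faction 3 (peak Cedar at position 2): ranking walks positions 2-1-3-4-5-6, expanding outward from the peak — single-peaked.
Faction 4: ranking walks positions 2-5-3-4-1-6; Lantern is ranked above Fika even though Fika lies between Lantern and the peak Cedar on the axis — preferences dip and rise again. Not single-peaked.
Faction 5 (peak Maru at position 6): ranking walks positions 6-5-4-3-2-1, expanding outward from the peak — single-peaked.
Faction 6 (peak Lantern at position 5): ranking walks positions 5-4-3-6-2-1, expanding outward from the peak — single-peaked.
Faction 4 violates single-peakedness, so the profile is not single-peaked on this axis.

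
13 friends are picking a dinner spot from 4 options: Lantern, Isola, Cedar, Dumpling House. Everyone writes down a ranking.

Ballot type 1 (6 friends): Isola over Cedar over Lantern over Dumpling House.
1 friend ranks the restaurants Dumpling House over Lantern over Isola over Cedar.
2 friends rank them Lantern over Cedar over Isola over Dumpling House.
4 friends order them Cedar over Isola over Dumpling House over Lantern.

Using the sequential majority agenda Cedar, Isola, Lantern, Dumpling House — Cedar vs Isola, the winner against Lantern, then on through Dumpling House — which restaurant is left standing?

Isola

Round 1: Cedar vs Isola — 6–7, Isola advances.
Round 2: Isola vs Lantern — 10–3, Isola advances.
Round 3: Isola vs Dumpling House — 12–1, Isola advances.
The agenda winner is Isola.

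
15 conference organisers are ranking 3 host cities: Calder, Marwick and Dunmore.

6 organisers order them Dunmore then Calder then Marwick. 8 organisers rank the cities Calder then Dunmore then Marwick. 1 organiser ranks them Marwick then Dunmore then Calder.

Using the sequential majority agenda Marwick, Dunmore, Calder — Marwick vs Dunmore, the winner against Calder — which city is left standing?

Calder

Round 1: Marwick vs Dunmore — 1–14, Dunmore advances.
Round 2: Dunmore vs Calder — 7–8, Calder advances.
The agenda winner is Calder.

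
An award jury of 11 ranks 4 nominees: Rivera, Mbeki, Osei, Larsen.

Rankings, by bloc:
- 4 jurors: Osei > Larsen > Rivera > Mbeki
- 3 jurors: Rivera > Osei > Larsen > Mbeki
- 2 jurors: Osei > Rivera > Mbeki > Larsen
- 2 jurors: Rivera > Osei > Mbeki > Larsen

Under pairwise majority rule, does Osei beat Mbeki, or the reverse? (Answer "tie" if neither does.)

Osei

Ballots ranking Osei above Mbeki: 4 + 3 + 2 + 2 = 11.
Ballots ranking Mbeki above Osei: 11 − 11 = 0.
Osei wins the head-to-head 11–0.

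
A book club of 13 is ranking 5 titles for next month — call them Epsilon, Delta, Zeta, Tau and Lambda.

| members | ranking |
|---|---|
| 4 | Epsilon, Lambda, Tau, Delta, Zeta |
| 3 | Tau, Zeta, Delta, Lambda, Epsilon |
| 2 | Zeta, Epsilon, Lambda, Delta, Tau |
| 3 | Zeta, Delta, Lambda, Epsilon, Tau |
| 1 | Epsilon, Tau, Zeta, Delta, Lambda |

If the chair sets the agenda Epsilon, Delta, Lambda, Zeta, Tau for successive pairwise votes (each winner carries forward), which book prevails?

Round 1: Epsilon vs Delta — 7–6, Epsilon advances.
Round 2: Epsilon vs Lambda — 7–6, Epsilon advances.
Round 3: Epsilon vs Zeta — 5–8, Zeta advances.
Round 4: Zeta vs Tau — 5–8, Tau advances.
The agenda winner is Tau.

Tau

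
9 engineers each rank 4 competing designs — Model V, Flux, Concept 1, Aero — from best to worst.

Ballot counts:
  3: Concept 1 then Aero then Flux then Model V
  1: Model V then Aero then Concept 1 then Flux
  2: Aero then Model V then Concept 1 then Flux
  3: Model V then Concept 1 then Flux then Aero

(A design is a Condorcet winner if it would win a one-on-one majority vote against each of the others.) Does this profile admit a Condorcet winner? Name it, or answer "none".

none

Head-to-head results (9 engineers):
Model V vs Flux: 6 to 3, Model V.
Model V vs Concept 1: 1+2+3 = 6 for Model V, 3 for Concept 1 — Model V by 6–3.
Model V vs Aero: Model V preferred on 1+3 = 4 ballots; Aero wins 5–4.
Flux vs Concept 1: 0 to 9, Concept 1.
Flux vs Aero: 3 for Flux, 6 for Aero — Aero by 6–3.
Concept 1 vs Aero: Concept 1 is ranked higher on 3+3 = 6 ballots, Aero on 3. Concept 1 wins 6–3.
Each design drops at least one matchup (Model V loses to Aero; Flux loses to Model V; Concept 1 loses to Model V; Aero loses to Concept 1); the cycle Model V beats Concept 1 beats Aero beats Model V rules out a Condorcet winner.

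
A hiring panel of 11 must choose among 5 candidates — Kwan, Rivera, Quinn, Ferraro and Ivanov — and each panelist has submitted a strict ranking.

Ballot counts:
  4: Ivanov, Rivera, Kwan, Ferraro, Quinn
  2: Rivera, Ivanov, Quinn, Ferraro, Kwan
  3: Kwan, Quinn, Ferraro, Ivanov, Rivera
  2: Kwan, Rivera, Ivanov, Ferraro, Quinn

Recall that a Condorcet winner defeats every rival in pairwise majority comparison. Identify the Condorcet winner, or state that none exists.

Ivanov

Check each pair by majority over 11 ballots:
Kwan vs Rivera: Rivera, 6–5.
Kwan–Quinn: Kwan 9–2.
Kwan–Ferraro: Kwan 9–2.
Kwan–Ivanov: Ivanov 6–5.
Rivera–Quinn: Rivera 8–3.
Rivera vs Ferraro: Rivera wins 8–3.
Rivera–Ivanov: Ivanov 7–4.
Quinn vs Ferraro: Ferraro, 6–5.
Quinn–Ivanov: Ivanov 8–3.
Ferraro vs Ivanov: Ivanov, 8–3.
Only Ivanov has no losses; Ivanov is the Condorcet winner.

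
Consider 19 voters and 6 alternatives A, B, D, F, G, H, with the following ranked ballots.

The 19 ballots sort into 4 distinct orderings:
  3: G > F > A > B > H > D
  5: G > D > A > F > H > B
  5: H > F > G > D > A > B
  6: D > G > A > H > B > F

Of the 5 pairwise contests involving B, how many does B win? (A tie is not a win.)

0

B against each rival (19 voters):
B vs A: A wins 19–0.
B vs D: D wins 16–3.
B vs F: F wins 13–6.
B vs G: B is ranked higher on 0 ballots, G on 19. G wins 19–0.
B vs H: H wins 16–3.
B beats no one; loses to A, D, F, G, H — 0 pairwise wins.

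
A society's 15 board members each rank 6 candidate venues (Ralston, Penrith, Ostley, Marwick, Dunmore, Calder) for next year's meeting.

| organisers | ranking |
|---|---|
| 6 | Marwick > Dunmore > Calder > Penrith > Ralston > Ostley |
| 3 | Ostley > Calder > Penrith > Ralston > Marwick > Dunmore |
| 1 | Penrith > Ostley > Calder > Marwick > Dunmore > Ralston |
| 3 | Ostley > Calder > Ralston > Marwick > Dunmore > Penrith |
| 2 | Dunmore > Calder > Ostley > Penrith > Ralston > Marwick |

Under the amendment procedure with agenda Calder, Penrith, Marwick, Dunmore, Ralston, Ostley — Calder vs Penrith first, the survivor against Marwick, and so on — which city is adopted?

Round 1: Calder vs Penrith — 14–1, Calder advances.
Round 2: Calder vs Marwick — 9–6, Calder advances.
Round 3: Calder vs Dunmore — 7–8, Dunmore advances.
Round 4: Dunmore vs Ralston — 9–6, Dunmore advances.
Round 5: Dunmore vs Ostley — 8–7, Dunmore advances.
Dunmore survives the agenda.

Dunmore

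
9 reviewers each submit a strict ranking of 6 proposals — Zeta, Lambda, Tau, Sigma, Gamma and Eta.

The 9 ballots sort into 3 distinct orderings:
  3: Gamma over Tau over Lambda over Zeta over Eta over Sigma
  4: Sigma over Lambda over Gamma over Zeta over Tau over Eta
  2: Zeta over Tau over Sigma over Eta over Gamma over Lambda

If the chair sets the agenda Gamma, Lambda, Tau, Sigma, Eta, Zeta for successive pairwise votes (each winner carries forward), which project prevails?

Zeta

Round 1: Gamma vs Lambda — 5–4, Gamma advances.
Round 2: Gamma vs Tau — 7–2, Gamma advances.
Round 3: Gamma vs Sigma — 3–6, Sigma advances.
Round 4: Sigma vs Eta — 6–3, Sigma advances.
Round 5: Sigma vs Zeta — 4–5, Zeta advances.
Zeta survives the agenda.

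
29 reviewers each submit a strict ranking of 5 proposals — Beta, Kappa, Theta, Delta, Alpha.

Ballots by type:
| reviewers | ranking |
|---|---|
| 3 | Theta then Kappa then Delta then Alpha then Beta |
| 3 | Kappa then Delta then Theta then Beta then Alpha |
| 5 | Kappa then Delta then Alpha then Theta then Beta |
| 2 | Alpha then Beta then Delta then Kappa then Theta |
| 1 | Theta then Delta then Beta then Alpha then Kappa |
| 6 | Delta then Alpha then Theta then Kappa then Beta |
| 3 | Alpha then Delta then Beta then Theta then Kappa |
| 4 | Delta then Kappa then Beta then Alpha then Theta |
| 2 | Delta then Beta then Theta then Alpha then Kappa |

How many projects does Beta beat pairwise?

0

Beta against each rival (29 reviewers):
Beta–Kappa: Kappa 21–8.
Beta vs Theta: Beta preferred on 2+3+4+2 = 11 ballots; Theta wins 18–11.
Beta–Delta: Delta 27–2.
Beta–Alpha: Alpha 19–10.
Beta beats no one; loses to Kappa, Theta, Delta, Alpha — 0 pairwise wins.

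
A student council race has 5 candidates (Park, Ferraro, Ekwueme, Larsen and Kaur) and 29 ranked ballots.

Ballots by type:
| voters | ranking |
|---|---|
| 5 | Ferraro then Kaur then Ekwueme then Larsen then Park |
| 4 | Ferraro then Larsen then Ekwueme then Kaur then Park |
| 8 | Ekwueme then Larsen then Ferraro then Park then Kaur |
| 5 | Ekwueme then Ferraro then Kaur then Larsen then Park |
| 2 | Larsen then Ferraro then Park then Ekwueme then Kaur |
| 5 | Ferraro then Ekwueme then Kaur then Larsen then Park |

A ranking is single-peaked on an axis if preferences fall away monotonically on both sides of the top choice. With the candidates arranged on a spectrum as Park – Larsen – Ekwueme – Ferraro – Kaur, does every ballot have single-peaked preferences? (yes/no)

Axis positions: Park=1, Larsen=2, Ekwueme=3, Ferraro=4, Kaur=5.
Type 1 (peak Ferraro at position 4): ranking walks positions 4-5-3-2-1, expanding outward from the peak — single-peaked.
Type 2: ranking walks positions 4-2-3-5-1; Larsen is ranked above Ekwueme even though Ekwueme lies between Larsen and the peak Ferraro on the axis — preferences dip and rise again. Not single-peaked.
Type 3 (peak Ekwueme at position 3): ranking walks positions 3-2-4-1-5, expanding outward from the peak — single-peaked.
Type 4 (peak Ekwueme at position 3): ranking walks positions 3-4-5-2-1, expanding outward from the peak — single-peaked.
Type 5: ranking walks positions 2-4-1-3-5; Ferraro is ranked above Ekwueme even though Ekwueme lies between Ferraro and the peak Larsen on the axis — preferences dip and rise again. Not single-peaked.
Type 6 (peak Ferraro at position 4): ranking walks positions 4-3-5-2-1, expanding outward from the peak — single-peaked.
Type 2 violates single-peakedness, so the profile is not single-peaked on this axis.

no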